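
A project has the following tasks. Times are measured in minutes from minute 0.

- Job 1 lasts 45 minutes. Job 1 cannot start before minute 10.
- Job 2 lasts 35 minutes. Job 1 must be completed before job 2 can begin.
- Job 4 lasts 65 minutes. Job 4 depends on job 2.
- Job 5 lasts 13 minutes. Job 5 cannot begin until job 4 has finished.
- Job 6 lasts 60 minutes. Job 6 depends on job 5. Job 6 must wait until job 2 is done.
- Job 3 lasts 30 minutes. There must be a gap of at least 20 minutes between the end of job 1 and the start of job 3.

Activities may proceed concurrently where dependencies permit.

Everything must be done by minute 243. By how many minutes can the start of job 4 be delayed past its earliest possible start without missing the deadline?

Job 1 cannot begin until its own release at minute 10. It runs from minute 10 to 10 + 45 = minute 55.
After job 1 (finishes minute 55), job 2 can start at minute 55 and finishes at minute 90.
After job 2 (finishes minute 90), job 4 can start at minute 90 and finishes at minute 155.

Working backward from the deadline:
Nothing follows job 6; the deadline of minute 243 is its only limit. It must start by 243 − 60 = minute 183.
Since job 6 (must start by minute 183) depends on it, job 5 must finish by minute 183. Backing off its 13-minute duration gives a latest start of minute 170.
Since job 5 (must start by minute 170) depends on it, job 4 must finish by minute 170. Backing off its 65-minute duration gives a latest start of minute 105.
So job 4 can start as early as minute 90 and as late as minute 105, giving 105 − 90 = 15 minutes of slack.

15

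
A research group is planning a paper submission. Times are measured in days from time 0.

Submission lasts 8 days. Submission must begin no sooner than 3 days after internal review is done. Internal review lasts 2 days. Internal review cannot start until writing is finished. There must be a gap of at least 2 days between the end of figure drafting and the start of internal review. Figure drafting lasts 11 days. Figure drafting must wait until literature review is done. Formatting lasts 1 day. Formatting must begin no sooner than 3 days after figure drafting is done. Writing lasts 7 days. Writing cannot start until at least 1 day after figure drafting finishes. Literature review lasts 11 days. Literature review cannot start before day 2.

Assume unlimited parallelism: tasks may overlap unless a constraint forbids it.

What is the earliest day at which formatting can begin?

After its own release at day 2, literature review can start at day 2 and finishes at day 13.
Figure drafting waits on literature review (finishes day 13), so it starts at day 13 and finishes at 13 + 11 = day 24.
Formatting waits on figure drafting (finishes day 24, plus 3-day gap → day 27), so the earliest it can start is day 27.

27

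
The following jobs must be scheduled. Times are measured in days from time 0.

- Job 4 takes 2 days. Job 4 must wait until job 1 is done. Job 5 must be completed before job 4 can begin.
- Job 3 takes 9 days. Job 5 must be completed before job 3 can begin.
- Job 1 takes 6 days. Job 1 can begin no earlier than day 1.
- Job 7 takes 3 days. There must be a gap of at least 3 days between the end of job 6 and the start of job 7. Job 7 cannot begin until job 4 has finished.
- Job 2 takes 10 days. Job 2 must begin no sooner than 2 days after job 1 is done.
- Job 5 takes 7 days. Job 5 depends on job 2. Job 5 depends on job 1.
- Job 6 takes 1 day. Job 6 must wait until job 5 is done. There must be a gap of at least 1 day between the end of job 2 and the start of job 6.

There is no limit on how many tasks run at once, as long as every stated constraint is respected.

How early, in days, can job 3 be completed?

35

Job 1 waits on its own release at day 1, so it starts at day 1 and finishes at 1 + 6 = day 7.
Job 2 waits on job 1 (finishes day 7, plus 2-day gap → day 9), so it starts at day 9 and finishes at 9 + 10 = day 19.
Job 5 cannot start until job 2 (finishes day 19); job 1 (finishes day 7). The controlling bound is day 19, so job 5 finishes at 19 + 7 = day 26.
After job 5 (finishes day 26), job 3 can start at day 26 and finishes at day 35.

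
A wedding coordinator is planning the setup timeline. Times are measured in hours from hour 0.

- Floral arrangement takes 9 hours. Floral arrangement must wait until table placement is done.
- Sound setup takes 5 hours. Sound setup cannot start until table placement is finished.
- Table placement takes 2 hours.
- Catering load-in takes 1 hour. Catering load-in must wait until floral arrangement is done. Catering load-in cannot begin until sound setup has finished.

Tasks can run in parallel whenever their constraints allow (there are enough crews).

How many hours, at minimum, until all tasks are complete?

12

Table placement can start immediately at hour 0; it finishes at hour 2.
After table placement (finishes hour 2), sound setup can start at hour 2 and finishes at hour 7.
Floral arrangement cannot begin until table placement (finishes hour 2). It runs from hour 2 to 2 + 9 = hour 11.
Catering load-in has to wait for floral arrangement (finishes hour 11); sound setup (finishes hour 7). The latest of these is hour 11, so catering load-in runs hour 11 to 11 + 1 = hour 12.
All tasks are finished once the last one completes. Finish times: Table placement at 2, Floral arrangement at 11, Sound setup at 7, Catering load-in at 12. The latest is hour 12.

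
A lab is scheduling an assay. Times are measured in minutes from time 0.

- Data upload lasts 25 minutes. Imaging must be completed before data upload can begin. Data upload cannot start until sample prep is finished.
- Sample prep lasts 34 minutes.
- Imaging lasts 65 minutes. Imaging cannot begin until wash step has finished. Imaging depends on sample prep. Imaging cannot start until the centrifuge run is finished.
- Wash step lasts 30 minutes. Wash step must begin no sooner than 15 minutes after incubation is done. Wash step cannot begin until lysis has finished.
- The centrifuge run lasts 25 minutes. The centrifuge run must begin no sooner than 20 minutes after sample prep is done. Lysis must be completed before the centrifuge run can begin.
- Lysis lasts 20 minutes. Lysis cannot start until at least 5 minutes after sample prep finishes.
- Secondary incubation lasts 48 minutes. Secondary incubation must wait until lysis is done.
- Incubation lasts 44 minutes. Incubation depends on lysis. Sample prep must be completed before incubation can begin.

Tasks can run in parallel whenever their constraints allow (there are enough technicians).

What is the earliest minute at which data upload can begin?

Nothing blocks sample prep, so it runs from minute 0 to minute 34.
Lysis waits on sample prep (finishes minute 34, plus 5-minute gap → minute 39), so it starts at minute 39 and finishes at 39 + 20 = minute 59.
The centrifuge run needs all of sample prep (finishes minute 34, plus 20-minute gap → minute 54); lysis (finishes minute 59). That puts its earliest start at minute 59; it finishes at 59 + 25 = minute 84.
Incubation needs all of lysis (finishes minute 59); sample prep (finishes minute 34). That puts its earliest start at minute 59; it finishes at 59 + 44 = minute 103.
Wash step cannot start until incubation (finishes minute 103, plus 15-minute gap → minute 118); lysis (finishes minute 59). The controlling bound is minute 118, so wash step finishes at 118 + 30 = minute 148.
Imaging has to wait for wash step (finishes minute 148); sample prep (finishes minute 34); the centrifuge run (finishes minute 84). The latest of these is minute 148, so imaging runs minute 148 to 148 + 65 = minute 213.
Data upload waits on imaging (finishes minute 213); sample prep (finishes minute 34). The latest of these is minute 213, which is the earliest data upload can start.

213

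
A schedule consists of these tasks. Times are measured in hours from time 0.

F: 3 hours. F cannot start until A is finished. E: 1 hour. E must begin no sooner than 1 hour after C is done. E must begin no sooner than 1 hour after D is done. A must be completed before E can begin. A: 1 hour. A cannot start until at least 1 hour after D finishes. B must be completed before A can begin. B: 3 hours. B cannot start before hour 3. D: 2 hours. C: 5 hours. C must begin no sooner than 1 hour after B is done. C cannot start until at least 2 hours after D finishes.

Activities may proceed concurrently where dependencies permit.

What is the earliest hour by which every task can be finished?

14

D can start immediately at hour 0; it finishes at hour 2.
B waits on its own release at hour 3, so it starts at hour 3 and finishes at 3 + 3 = hour 6.
For C: B (finishes hour 6, plus 1-hour gap → hour 7); D (finishes hour 2, plus 2-hour gap → hour 4). Taking the maximum gives a start of hour 7, and it finishes at 7 + 5 = hour 12.
A needs all of D (finishes hour 2, plus 1-hour gap → hour 3); B (finishes hour 6). That puts its earliest start at hour 6; it finishes at 6 + 1 = hour 7.
F waits on A (finishes hour 7), so it starts at hour 7 and finishes at 7 + 3 = hour 10.
E needs all of C (finishes hour 12, plus 1-hour gap → hour 13); D (finishes hour 2, plus 1-hour gap → hour 3); A (finishes hour 7). That puts its earliest start at hour 13; it finishes at 13 + 1 = hour 14.
All tasks are finished once the last one completes. Finish times: A at 7, B at 6, C at 12, D at 2, E at 14, F at 10. The latest is hour 14.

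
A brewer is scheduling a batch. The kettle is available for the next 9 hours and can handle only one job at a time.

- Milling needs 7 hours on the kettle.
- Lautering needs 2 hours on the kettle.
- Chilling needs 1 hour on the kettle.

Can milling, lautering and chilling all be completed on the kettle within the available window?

No

Running back to back, the jobs need 7 + 2 + 1 = 10 hours on the kettle.
Since 10 > 9, they cannot all fit.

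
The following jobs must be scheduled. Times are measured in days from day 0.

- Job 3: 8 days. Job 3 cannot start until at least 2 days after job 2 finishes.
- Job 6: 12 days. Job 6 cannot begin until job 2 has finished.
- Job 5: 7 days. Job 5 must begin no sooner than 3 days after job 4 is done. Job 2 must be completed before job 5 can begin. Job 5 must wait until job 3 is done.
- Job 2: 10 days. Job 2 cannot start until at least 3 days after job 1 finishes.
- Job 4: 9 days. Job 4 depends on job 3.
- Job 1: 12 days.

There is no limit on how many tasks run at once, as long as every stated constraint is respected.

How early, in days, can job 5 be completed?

Job 1 has no prerequisites, so it starts at day 0 and finishes at day 12.
Job 2 cannot begin until job 1 (finishes day 12, plus 3-day gap → day 15). It runs from day 15 to 15 + 10 = day 25.
Job 3 cannot begin until job 2 (finishes day 25, plus 2-day gap → day 27). It runs from day 27 to 27 + 8 = day 35.
After job 3 (finishes day 35), job 4 can start at day 35 and finishes at day 44.
For job 5: job 4 (finishes day 44, plus 3-day gap → day 47); job 2 (finishes day 25); job 3 (finishes day 35). Taking the maximum gives a start of day 47, and it finishes at 47 + 7 = day 54.

54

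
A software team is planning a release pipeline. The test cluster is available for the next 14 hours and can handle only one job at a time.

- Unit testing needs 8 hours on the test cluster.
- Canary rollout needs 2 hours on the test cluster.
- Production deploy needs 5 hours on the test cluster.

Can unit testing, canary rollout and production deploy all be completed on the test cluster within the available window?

Running back to back, the jobs need 8 + 2 + 5 = 15 hours on the test cluster.
Since 15 > 14, they cannot all fit.

No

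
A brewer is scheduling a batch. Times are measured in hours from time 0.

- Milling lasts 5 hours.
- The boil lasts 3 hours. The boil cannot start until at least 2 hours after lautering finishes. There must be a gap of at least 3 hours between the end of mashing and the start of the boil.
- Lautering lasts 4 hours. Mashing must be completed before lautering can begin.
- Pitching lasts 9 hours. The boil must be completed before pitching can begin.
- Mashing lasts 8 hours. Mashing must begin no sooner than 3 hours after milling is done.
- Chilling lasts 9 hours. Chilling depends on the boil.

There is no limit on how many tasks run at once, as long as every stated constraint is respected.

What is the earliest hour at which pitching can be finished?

Milling can start immediately at hour 0; it finishes at hour 5.
Mashing cannot begin until milling (finishes hour 5, plus 3-hour gap → hour 8). It runs from hour 8 to 8 + 8 = hour 16.
After mashing (finishes hour 16), lautering can start at hour 16 and finishes at hour 20.
The boil cannot start until lautering (finishes hour 20, plus 2-hour gap → hour 22); mashing (finishes hour 16, plus 3-hour gap → hour 19). The controlling bound is hour 22, so the boil finishes at 22 + 3 = hour 25.
Pitching cannot begin until the boil (finishes hour 25). It runs from hour 25 to 25 + 9 = hour 34.

34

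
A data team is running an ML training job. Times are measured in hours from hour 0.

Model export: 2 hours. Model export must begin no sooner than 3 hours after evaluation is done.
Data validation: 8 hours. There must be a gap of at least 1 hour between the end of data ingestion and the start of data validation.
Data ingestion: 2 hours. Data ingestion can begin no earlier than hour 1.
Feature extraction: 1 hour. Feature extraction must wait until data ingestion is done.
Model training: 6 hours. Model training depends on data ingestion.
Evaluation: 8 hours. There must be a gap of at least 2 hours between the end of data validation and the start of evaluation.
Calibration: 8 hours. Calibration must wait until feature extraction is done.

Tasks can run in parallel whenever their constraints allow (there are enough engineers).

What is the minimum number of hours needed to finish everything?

27

After its own release at hour 1, data ingestion can start at hour 1 and finishes at hour 3.
Model training cannot begin until data ingestion (finishes hour 3). It runs from hour 3 to 3 + 6 = hour 9.
After data ingestion (finishes hour 3), feature extraction can start at hour 3 and finishes at hour 4.
Calibration cannot begin until feature extraction (finishes hour 4). It runs from hour 4 to 4 + 8 = hour 12.
Data validation cannot begin until data ingestion (finishes hour 3, plus 1-hour gap → hour 4). It runs from hour 4 to 4 + 8 = hour 12.
Evaluation waits on data validation (finishes hour 12, plus 2-hour gap → hour 14), so it starts at hour 14 and finishes at 14 + 8 = hour 22.
Model export waits on evaluation (finishes hour 22, plus 3-hour gap → hour 25), so it starts at hour 25 and finishes at 25 + 2 = hour 27.
All tasks are finished once the last one completes. Finish times: Data ingestion at 3, Data validation at 12, Feature extraction at 4, Model training at 9, Evaluation at 22, Calibration at 12, Model export at 27. The latest is hour 27.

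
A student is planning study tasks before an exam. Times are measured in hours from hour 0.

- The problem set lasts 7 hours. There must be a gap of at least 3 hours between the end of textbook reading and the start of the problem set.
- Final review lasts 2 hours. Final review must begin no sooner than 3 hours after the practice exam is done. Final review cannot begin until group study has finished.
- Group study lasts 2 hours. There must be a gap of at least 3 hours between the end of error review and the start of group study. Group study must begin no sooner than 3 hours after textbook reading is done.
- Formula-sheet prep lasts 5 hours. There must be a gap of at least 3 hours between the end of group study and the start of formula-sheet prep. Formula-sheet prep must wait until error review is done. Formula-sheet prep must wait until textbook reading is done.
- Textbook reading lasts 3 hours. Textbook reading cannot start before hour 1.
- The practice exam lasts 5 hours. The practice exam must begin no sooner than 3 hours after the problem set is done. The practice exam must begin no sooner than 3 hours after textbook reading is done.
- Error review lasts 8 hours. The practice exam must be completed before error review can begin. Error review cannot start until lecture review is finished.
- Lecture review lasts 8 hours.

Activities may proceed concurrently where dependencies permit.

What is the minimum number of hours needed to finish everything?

Lecture review has no prerequisites, so it starts at hour 0 and finishes at hour 8.
Textbook reading waits on its own release at hour 1, so it starts at hour 1 and finishes at 1 + 3 = hour 4.
The problem set waits on textbook reading (finishes hour 4, plus 3-hour gap → hour 7), so it starts at hour 7 and finishes at 7 + 7 = hour 14.
The practice exam needs all of the problem set (finishes hour 14, plus 3-hour gap → hour 17); textbook reading (finishes hour 4, plus 3-hour gap → hour 7). That puts its earliest start at hour 17; it finishes at 17 + 5 = hour 22.
For error review: the practice exam (finishes hour 22); lecture review (finishes hour 8). Taking the maximum gives a start of hour 22, and it finishes at 22 + 8 = hour 30.
For group study: error review (finishes hour 30, plus 3-hour gap → hour 33); textbook reading (finishes hour 4, plus 3-hour gap → hour 7). Taking the maximum gives a start of hour 33, and it finishes at 33 + 2 = hour 35.
Final review has to wait for the practice exam (finishes hour 22, plus 3-hour gap → hour 25); group study (finishes hour 35). The latest of these is hour 35, so final review runs hour 35 to 35 + 2 = hour 37.
Formula-sheet prep needs all of group study (finishes hour 35, plus 3-hour gap → hour 38); error review (finishes hour 30); textbook reading (finishes hour 4). That puts its earliest start at hour 38; it finishes at 38 + 5 = hour 43.
All tasks are finished once the last one completes. Finish times: Textbook reading at 4, Lecture review at 8, The problem set at 14, The practice exam at 22, Error review at 30, Group study at 35, Formula-sheet prep at 43, Final review at 37. The latest is hour 43.

43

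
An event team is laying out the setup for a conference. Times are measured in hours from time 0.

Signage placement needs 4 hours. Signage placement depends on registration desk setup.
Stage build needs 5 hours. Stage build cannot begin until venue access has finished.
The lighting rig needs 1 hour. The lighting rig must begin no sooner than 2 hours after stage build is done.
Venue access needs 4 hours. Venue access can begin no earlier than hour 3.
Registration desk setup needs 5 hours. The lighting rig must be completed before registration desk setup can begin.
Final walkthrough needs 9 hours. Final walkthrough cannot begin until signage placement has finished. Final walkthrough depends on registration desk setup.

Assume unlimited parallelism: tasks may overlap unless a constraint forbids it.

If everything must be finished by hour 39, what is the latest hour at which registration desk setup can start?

Final walkthrough must finish by hour 39; it takes 9 hours, so it must start by 39 − 9 = hour 30.
Signage placement feeds into final walkthrough (must start by hour 30); so signage placement must finish by hour 30 and therefore start by hour 26.
Registration desk setup must finish in time for signage placement (must start by hour 26); final walkthrough (must start by hour 30). The tightest is hour 26, so registration desk setup must start by 26 − 5 = hour 21.

21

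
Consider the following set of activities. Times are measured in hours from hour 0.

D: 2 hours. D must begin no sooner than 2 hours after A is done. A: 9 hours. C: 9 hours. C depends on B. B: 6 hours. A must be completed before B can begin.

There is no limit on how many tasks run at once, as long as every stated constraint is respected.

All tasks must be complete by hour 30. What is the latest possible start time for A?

Nothing follows C; the deadline of hour 30 is its only limit. It must start by 30 − 9 = hour 21.
B feeds into C (must start by hour 21); so B must finish by hour 21 and therefore start by hour 15.
D has no dependents, so it just needs to finish by hour 30. Starting by 30 − 2 = hour 28 achieves that.
For A: B (must start by hour 15); D (must start by hour 28, minus 2-hour gap → hour 26). The most restrictive is hour 15; with a 9-hour duration, A must start by hour 6.

6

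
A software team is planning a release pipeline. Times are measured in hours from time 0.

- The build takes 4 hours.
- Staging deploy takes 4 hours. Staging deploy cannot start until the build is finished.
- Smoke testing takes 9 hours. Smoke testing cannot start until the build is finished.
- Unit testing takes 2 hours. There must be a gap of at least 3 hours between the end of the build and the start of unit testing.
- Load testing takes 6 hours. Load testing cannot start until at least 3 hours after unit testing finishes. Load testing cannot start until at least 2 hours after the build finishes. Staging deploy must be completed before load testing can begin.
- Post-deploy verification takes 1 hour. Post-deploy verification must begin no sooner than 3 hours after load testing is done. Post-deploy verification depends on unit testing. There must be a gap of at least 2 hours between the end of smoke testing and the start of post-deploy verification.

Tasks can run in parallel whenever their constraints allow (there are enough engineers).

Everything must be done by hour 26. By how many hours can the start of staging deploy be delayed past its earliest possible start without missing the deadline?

8

The build can start immediately at hour 0; it finishes at hour 4.
Staging deploy cannot begin until the build (finishes hour 4). It runs from hour 4 to 4 + 4 = hour 8.

Working backward from the deadline:
Post-deploy verification has no dependents, so it just needs to finish by hour 26. Starting by 26 − 1 = hour 25 achieves that.
Load testing feeds into post-deploy verification (must start by hour 25, minus 3-hour gap → hour 22); so load testing must finish by hour 22 and therefore start by hour 16.
Staging deploy must finish before load testing (must start by hour 16). With a 4-hour duration, staging deploy must start by 16 − 4 = hour 12.
So staging deploy can start as early as hour 4 and as late as hour 12, giving 12 − 4 = 8 hours of slack.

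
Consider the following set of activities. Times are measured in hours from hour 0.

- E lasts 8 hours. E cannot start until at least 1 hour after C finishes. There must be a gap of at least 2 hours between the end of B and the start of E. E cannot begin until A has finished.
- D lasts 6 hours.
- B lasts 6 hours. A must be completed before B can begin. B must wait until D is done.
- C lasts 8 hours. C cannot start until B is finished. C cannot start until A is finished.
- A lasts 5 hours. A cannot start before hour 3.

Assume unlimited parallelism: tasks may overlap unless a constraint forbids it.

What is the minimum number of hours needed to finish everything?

31

Nothing blocks D, so it runs from hour 0 to hour 6.
A waits on its own release at hour 3, so it starts at hour 3 and finishes at 3 + 5 = hour 8.
B has to wait for A (finishes hour 8); D (finishes hour 6). The latest of these is hour 8, so B runs hour 8 to 8 + 6 = hour 14.
C has to wait for B (finishes hour 14); A (finishes hour 8). The latest of these is hour 14, so C runs hour 14 to 14 + 8 = hour 22.
For E: C (finishes hour 22, plus 1-hour gap → hour 23); B (finishes hour 14, plus 2-hour gap → hour 16); A (finishes hour 8). Taking the maximum gives a start of hour 23, and it finishes at 23 + 8 = hour 31.
All tasks are finished once the last one completes. Finish times: A at 8, B at 14, C at 22, D at 6, E at 31. The latest is hour 31.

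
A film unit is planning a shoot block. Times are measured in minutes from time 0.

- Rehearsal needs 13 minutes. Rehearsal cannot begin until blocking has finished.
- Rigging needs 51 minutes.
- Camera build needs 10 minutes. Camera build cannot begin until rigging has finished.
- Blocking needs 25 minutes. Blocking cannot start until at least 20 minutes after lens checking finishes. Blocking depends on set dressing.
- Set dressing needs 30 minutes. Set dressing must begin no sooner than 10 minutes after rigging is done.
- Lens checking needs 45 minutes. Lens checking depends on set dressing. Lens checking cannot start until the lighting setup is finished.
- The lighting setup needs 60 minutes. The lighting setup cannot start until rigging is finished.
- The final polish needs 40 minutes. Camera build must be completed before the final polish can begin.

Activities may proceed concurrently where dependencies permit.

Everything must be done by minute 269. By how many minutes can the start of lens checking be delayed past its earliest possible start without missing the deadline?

Rigging has no prerequisites, so it starts at minute 0 and finishes at minute 51.
The lighting setup waits on rigging (finishes minute 51), so it starts at minute 51 and finishes at 51 + 60 = minute 111.
Set dressing cannot begin until rigging (finishes minute 51, plus 10-minute gap → minute 61). It runs from minute 61 to 61 + 30 = minute 91.
For lens checking: set dressing (finishes minute 91); the lighting setup (finishes minute 111). Taking the maximum gives a start of minute 111, and it finishes at 111 + 45 = minute 156.

Working backward from the deadline:
Nothing follows rehearsal; the deadline of minute 269 is its only limit. It must start by 269 − 13 = minute 256.
Blocking feeds into rehearsal (must start by minute 256); so blocking must finish by minute 256 and therefore start by minute 231.
Lens checking has to be done before blocking (must start by minute 231, minus 20-minute gap → minute 211). That means finishing by minute 211, i.e. starting by 211 − 45 = minute 166.
So lens checking can start as early as minute 111 and as late as minute 166, giving 166 − 111 = 55 minutes of slack.

55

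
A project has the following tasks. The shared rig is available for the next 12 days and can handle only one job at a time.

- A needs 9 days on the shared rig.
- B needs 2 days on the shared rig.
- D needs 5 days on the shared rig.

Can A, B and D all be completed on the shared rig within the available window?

Running back to back, the jobs need 9 + 2 + 5 = 16 days on the shared rig.
Since 16 > 12, they cannot all fit.

No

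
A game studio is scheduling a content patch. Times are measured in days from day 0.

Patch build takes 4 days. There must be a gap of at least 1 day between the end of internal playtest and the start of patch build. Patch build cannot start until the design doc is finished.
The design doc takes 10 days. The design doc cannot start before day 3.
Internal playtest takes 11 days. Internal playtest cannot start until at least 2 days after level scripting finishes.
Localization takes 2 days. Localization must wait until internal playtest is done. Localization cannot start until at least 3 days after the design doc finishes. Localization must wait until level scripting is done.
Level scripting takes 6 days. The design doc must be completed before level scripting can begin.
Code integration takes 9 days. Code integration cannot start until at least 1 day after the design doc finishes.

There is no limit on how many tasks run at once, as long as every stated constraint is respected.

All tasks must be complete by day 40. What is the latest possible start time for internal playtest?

24

Localization has no dependents, so it just needs to finish by day 40. Starting by 40 − 2 = day 38 achieves that.
Nothing follows patch build; the deadline of day 40 is its only limit. It must start by 40 − 4 = day 36.
Internal playtest has several dependents: localization (must start by day 38); patch build (must start by day 36, minus 1-day gap → day 35). The earliest of those limits is day 35, so internal playtest must start by 35 − 11 = day 24.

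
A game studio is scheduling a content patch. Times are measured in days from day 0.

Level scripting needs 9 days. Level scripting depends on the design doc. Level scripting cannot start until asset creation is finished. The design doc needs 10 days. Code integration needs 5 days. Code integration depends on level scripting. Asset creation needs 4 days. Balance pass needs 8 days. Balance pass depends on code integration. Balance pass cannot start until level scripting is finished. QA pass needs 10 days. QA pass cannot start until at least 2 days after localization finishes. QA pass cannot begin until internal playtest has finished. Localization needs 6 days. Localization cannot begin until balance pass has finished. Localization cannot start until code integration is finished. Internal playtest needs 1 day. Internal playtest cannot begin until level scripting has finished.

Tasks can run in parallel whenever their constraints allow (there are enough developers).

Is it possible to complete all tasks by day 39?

No

Nothing blocks asset creation, so it runs from day 0 to day 4.
The design doc has no prerequisites, so it starts at day 0 and finishes at day 10.
Level scripting needs all of the design doc (finishes day 10); asset creation (finishes day 4). That puts its earliest start at day 10; it finishes at 10 + 9 = day 19.
Internal playtest waits on level scripting (finishes day 19), so it starts at day 19 and finishes at 19 + 1 = day 20.
Code integration waits on level scripting (finishes day 19), so it starts at day 19 and finishes at 19 + 5 = day 24.
Balance pass needs all of code integration (finishes day 24); level scripting (finishes day 19). That puts its earliest start at day 24; it finishes at 24 + 8 = day 32.
For localization: balance pass (finishes day 32); code integration (finishes day 24). Taking the maximum gives a start of day 32, and it finishes at 32 + 6 = day 38.
QA pass cannot start until localization (finishes day 38, plus 2-day gap → day 40); internal playtest (finishes day 20). The controlling bound is day 40, so QA pass finishes at 40 + 10 = day 50.
The earliest everything can be done is day 50, which is after the deadline of 39, so it is not possible.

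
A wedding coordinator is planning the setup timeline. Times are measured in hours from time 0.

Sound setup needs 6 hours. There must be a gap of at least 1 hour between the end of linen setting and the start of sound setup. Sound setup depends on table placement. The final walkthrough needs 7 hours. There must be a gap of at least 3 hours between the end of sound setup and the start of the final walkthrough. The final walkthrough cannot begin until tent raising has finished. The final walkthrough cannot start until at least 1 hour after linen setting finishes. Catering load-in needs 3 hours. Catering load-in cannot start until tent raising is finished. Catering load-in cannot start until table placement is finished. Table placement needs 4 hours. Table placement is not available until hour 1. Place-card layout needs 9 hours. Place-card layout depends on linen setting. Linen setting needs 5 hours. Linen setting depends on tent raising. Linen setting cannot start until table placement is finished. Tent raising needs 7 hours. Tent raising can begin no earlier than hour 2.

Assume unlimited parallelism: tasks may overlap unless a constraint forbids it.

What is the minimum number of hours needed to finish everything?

31

Table placement waits on its own release at hour 1, so it starts at hour 1 and finishes at 1 + 4 = hour 5.
Tent raising cannot begin until its own release at hour 2. It runs from hour 2 to 2 + 7 = hour 9.
For catering load-in: tent raising (finishes hour 9); table placement (finishes hour 5). Taking the maximum gives a start of hour 9, and it finishes at 9 + 3 = hour 12.
For linen setting: tent raising (finishes hour 9); table placement (finishes hour 5). Taking the maximum gives a start of hour 9, and it finishes at 9 + 5 = hour 14.
Place-card layout waits on linen setting (finishes hour 14), so it starts at hour 14 and finishes at 14 + 9 = hour 23.
Sound setup needs all of linen setting (finishes hour 14, plus 1-hour gap → hour 15); table placement (finishes hour 5). That puts its earliest start at hour 15; it finishes at 15 + 6 = hour 21.
The final walkthrough needs all of sound setup (finishes hour 21, plus 3-hour gap → hour 24); tent raising (finishes hour 9); linen setting (finishes hour 14, plus 1-hour gap → hour 15). That puts its earliest start at hour 24; it finishes at 24 + 7 = hour 31.
All tasks are finished once the last one completes. Finish times: Tent raising at 9, Table placement at 5, Linen setting at 14, Sound setup at 21, Catering load-in at 12, Place-card layout at 23, The final walkthrough at 31. The latest is hour 31.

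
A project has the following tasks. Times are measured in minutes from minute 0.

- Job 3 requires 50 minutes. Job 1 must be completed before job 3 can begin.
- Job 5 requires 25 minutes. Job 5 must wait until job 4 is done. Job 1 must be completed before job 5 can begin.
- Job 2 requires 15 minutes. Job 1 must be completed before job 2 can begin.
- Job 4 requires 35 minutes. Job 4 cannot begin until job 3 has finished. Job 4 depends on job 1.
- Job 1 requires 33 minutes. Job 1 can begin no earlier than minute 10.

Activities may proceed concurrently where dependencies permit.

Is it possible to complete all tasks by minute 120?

Job 1 cannot begin until its own release at minute 10. It runs from minute 10 to 10 + 33 = minute 43.
Job 3 cannot begin until job 1 (finishes minute 43). It runs from minute 43 to 43 + 50 = minute 93.
Job 4 needs all of job 3 (finishes minute 93); job 1 (finishes minute 43). That puts its earliest start at minute 93; it finishes at 93 + 35 = minute 128.
For job 5: job 4 (finishes minute 128); job 1 (finishes minute 43). Taking the maximum gives a start of minute 128, and it finishes at 128 + 25 = minute 153.
Job 2 waits on job 1 (finishes minute 43), so it starts at minute 43 and finishes at 43 + 15 = minute 58.
The earliest everything can be done is minute 153, which is after the deadline of 120, so it is not possible.

No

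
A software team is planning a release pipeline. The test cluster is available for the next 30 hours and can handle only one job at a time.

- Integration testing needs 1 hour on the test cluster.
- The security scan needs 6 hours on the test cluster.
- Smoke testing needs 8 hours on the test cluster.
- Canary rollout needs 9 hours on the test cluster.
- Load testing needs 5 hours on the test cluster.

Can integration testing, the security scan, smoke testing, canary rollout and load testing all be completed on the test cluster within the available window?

Running back to back, the jobs need 1 + 6 + 8 + 9 + 5 = 29 hours on the test cluster.
Since 29 ≤ 30, they fit within the window.

Yes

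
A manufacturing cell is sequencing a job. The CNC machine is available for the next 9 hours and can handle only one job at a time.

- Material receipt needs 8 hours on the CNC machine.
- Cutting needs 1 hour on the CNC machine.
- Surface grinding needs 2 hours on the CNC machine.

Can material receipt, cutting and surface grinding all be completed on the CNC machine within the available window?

No

Running back to back, the jobs need 8 + 1 + 2 = 11 hours on the CNC machine.
Since 11 > 9, they cannot all fit.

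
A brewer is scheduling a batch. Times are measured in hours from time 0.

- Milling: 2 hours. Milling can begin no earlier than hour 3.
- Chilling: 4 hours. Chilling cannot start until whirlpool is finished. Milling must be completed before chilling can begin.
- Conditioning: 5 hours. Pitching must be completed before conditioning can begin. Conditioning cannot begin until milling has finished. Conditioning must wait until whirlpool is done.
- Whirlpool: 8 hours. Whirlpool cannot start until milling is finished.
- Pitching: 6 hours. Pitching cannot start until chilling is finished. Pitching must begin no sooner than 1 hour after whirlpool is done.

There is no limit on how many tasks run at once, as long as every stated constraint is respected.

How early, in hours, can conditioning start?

Milling cannot begin until its own release at hour 3. It runs from hour 3 to 3 + 2 = hour 5.
Whirlpool waits on milling (finishes hour 5), so it starts at hour 5 and finishes at 5 + 8 = hour 13.
Chilling has to wait for whirlpool (finishes hour 13); milling (finishes hour 5). The latest of these is hour 13, so chilling runs hour 13 to 13 + 4 = hour 17.
For pitching: chilling (finishes hour 17); whirlpool (finishes hour 13, plus 1-hour gap → hour 14). Taking the maximum gives a start of hour 17, and it finishes at 17 + 6 = hour 23.
Conditioning waits on pitching (finishes hour 23); milling (finishes hour 5); whirlpool (finishes hour 13). The latest of these is hour 23, which is the earliest conditioning can start.

23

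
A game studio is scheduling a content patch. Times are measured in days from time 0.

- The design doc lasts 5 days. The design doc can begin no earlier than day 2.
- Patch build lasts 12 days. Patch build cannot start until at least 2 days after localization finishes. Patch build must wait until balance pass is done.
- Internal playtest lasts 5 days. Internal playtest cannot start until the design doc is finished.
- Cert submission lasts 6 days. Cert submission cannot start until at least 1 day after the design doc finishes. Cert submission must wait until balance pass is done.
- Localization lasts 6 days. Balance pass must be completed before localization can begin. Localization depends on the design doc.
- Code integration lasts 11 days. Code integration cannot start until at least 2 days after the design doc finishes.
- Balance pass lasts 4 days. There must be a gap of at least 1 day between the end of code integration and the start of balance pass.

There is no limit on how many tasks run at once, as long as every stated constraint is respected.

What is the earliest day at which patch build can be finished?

45

After its own release at day 2, the design doc can start at day 2 and finishes at day 7.
Code integration waits on the design doc (finishes day 7, plus 2-day gap → day 9), so it starts at day 9 and finishes at 9 + 11 = day 20.
Balance pass waits on code integration (finishes day 20, plus 1-day gap → day 21), so it starts at day 21 and finishes at 21 + 4 = day 25.
For localization: balance pass (finishes day 25); the design doc (finishes day 7). Taking the maximum gives a start of day 25, and it finishes at 25 + 6 = day 31.
Patch build cannot start until localization (finishes day 31, plus 2-day gap → day 33); balance pass (finishes day 25). The controlling bound is day 33, so patch build finishes at 33 + 12 = day 45.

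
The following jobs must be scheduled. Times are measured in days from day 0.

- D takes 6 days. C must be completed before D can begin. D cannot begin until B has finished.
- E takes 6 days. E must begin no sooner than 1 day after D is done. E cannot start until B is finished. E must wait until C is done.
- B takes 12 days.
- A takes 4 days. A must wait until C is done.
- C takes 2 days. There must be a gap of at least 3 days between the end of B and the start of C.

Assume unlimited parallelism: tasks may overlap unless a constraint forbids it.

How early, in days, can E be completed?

30

B can start immediately at day 0; it finishes at day 12.
After B (finishes day 12, plus 3-day gap → day 15), C can start at day 15 and finishes at day 17.
For D: C (finishes day 17); B (finishes day 12). Taking the maximum gives a start of day 17, and it finishes at 17 + 6 = day 23.
For E: D (finishes day 23, plus 1-day gap → day 24); B (finishes day 12); C (finishes day 17). Taking the maximum gives a start of day 24, and it finishes at 24 + 6 = day 30.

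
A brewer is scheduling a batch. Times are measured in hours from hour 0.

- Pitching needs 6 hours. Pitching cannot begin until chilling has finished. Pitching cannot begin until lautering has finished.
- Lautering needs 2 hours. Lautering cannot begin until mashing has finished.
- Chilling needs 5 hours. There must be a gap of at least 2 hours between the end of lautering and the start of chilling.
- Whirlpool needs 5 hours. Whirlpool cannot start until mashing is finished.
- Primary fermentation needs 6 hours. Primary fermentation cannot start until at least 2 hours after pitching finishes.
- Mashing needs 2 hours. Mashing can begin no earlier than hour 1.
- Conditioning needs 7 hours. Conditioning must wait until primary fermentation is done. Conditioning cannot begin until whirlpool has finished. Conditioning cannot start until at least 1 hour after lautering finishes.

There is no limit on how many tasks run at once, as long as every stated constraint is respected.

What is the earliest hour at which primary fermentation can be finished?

Mashing cannot begin until its own release at hour 1. It runs from hour 1 to 1 + 2 = hour 3.
Lautering cannot begin until mashing (finishes hour 3). It runs from hour 3 to 3 + 2 = hour 5.
Chilling cannot begin until lautering (finishes hour 5, plus 2-hour gap → hour 7). It runs from hour 7 to 7 + 5 = hour 12.
Pitching cannot start until chilling (finishes hour 12); lautering (finishes hour 5). The controlling bound is hour 12, so pitching finishes at 12 + 6 = hour 18.
Primary fermentation cannot begin until pitching (finishes hour 18, plus 2-hour gap → hour 20). It runs from hour 20 to 20 + 6 = hour 26.

26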